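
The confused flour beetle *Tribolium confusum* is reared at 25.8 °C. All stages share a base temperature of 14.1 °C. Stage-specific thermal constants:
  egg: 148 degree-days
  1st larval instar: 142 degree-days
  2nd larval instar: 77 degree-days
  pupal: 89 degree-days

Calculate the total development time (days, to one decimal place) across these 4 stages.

39.0 days

Daily accumulation at 25.8 °C = 25.8 − 14.1 = 11.7 DD/day.
Total K = 148 + 142 + 77 + 89 = 456 DD.
Total duration = 456 / 11.7 = 38.974 ≈ 39.0 days.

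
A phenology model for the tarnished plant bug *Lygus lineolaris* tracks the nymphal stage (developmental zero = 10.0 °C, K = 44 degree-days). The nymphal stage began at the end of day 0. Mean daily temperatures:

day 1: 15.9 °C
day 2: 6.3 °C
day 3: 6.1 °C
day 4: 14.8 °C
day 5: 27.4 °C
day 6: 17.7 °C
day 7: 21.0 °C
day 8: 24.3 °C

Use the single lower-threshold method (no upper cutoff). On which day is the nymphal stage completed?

Daily DD above 10.0 °C: 5.9, 0.0, 0.0, 4.8, 17.4, 7.7, 11.0, 14.3.
Cumulative: 5.9, 5.9, 5.9, 10.7, 28.1, 35.8, 46.8, 61.1.
The total first reaches 44 DD on day 7.

day 7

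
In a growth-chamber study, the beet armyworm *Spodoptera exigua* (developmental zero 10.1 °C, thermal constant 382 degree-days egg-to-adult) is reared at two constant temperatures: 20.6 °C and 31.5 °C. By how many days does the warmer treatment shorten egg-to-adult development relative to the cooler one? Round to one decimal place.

At 20.6 °C: 382 / (20.6 − 10.1) = 382 / 10.5 = 36.381 d.
At 31.5 °C: 382 / (31.5 − 10.1) = 382 / 21.4 = 17.850 d.
Difference = |36.381 − 17.850| = 18.530 ≈ 18.5 days.

18.5 days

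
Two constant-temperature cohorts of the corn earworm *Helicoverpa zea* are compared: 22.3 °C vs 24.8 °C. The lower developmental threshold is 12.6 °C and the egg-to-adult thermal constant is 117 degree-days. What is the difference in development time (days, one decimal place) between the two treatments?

2.5 days

At 22.3 °C: 117 / (22.3 − 12.6) = 117 / 9.7 = 12.062 d.
At 24.8 °C: 117 / (24.8 − 12.6) = 117 / 12.2 = 9.590 d.
Difference = |12.062 − 9.590| = 2.472 ≈ 2.5 days.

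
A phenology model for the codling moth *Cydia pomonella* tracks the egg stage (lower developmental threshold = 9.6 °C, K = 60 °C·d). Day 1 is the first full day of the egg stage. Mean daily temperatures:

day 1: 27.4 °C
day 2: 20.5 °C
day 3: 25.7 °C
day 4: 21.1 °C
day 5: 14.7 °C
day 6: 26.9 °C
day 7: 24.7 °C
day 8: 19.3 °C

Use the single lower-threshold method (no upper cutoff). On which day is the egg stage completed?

Daily DD above 9.6 °C: 17.8, 10.9, 16.1, 11.5, 5.1, 17.3, 15.1, 9.7.
Cumulative: 17.8, 28.7, 44.8, 56.3, 61.4, 78.7, 93.8, 103.5.
The total first reaches 60 DD on day 5.

day 5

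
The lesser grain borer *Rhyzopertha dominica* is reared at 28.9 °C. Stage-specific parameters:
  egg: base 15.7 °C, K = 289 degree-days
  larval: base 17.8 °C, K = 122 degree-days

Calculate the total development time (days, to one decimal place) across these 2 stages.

egg: 289 / (28.9 − 15.7) = 289 / 13.2 = 21.894 d.
larval: 122 / (28.9 − 17.8) = 122 / 11.1 = 10.991 d.
Sum = 32.885 ≈ 32.9 days.

32.9 days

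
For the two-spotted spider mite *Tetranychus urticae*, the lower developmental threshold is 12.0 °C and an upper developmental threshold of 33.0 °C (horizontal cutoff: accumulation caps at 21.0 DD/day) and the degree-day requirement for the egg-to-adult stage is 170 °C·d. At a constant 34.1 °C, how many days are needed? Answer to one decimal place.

Temperature 34.1 °C exceeds the upper threshold, so daily accumulation caps at 33.0 − 12.0 = 21.0 DD/day.
Duration = 170 / 21.0 = 8.095 ≈ 8.1 days.

8.1 days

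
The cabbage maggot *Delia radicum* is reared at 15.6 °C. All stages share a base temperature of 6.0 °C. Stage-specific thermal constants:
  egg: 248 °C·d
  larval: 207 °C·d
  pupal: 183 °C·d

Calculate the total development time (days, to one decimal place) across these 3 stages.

66.5 days

Daily accumulation at 15.6 °C = 15.6 − 6.0 = 9.6 DD/day.
Total K = 248 + 207 + 183 = 638 DD.
Total duration = 638 / 9.6 = 66.458 ≈ 66.5 days.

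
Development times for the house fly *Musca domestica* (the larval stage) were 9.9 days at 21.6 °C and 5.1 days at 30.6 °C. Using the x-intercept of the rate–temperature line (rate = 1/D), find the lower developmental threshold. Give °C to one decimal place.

12.0 °C

Linear rate model ⇒ the product D·(T − T_b) is constant across temperatures.
9.9·(21.6 − T_b) = 5.1·(30.6 − T_b)
T_b = (9.9·21.6 − 5.1·30.6) / (9.9 − 5.1) = 57.78 / 4.8 = 12.038 °C ≈ 12.0 °C.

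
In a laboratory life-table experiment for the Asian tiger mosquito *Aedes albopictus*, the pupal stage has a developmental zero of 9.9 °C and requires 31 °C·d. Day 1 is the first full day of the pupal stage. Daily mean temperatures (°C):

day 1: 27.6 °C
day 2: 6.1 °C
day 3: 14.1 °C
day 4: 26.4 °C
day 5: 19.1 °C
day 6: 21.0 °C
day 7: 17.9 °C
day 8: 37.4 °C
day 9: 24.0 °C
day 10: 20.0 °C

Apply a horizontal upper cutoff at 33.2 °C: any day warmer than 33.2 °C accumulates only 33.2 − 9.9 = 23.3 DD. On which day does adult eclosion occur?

Daily DD above 9.9 °C (capped at 23.3): 17.7, 0.0, 4.2, 16.5, 9.2, 11.1, 8.0, 23.3, 14.1, 10.1.
Cumulative: 17.7, 17.7, 21.9, 38.4, 47.6, 58.7, 66.7, 90.0, 104.1, 114.2.
The total first reaches 31 DD on day 4.

day 4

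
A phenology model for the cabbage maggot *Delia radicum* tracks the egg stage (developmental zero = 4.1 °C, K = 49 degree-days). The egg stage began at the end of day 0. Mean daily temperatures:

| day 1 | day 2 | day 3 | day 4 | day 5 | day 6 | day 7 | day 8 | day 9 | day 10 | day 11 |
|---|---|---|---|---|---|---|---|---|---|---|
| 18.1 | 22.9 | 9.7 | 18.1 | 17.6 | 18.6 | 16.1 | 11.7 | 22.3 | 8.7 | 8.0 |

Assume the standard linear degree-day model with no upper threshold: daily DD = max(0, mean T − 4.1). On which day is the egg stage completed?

day 4

Daily DD above 4.1 °C: 14.0, 18.8, 5.6, 14.0, 13.5, 14.5, 12.0, 7.6, 18.2, 4.6, 3.9.
Cumulative: 14.0, 32.8, 38.4, 52.4, 65.9, 80.4, 92.4, 100.0, 118.2, 122.8, 126.7.
The total first reaches 49 DD on day 4.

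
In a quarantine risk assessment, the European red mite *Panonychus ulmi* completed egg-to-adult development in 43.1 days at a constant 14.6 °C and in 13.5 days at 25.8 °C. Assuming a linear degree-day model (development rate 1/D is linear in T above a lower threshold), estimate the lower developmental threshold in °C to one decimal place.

9.5 °C

Linear rate model ⇒ the product D·(T − T_b) is constant across temperatures.
43.1·(14.6 − T_b) = 13.5·(25.8 − T_b)
T_b = (43.1·14.6 − 13.5·25.8) / (43.1 − 13.5) = 280.96 / 29.6 = 9.492 °C ≈ 9.5 °C.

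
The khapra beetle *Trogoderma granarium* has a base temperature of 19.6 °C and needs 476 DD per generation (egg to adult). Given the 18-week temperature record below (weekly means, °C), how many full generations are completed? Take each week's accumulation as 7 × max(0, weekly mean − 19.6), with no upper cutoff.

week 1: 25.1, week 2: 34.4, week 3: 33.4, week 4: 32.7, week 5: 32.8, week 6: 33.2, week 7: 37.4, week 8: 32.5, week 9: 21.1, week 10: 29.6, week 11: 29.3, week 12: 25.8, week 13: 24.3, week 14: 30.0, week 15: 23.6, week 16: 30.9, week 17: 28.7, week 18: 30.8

Weekly DD (7 × max(0, T̄ − 19.6)): 38.5, 103.6, 96.6, 91.7, 92.4, 95.2, 124.6, 90.3, 10.5, 70.0, 67.9, 43.4, 32.9, 72.8, 28.0, 79.1, 63.7, 78.4.
Season total = 1279.6 DD.
Complete generations = ⌊1279.6 / 476⌋ = 2.

2 generations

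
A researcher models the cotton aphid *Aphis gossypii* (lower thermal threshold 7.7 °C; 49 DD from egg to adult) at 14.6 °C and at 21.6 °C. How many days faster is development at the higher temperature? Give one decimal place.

At 14.6 °C: 49 / (14.6 − 7.7) = 49 / 6.9 = 7.101 d.
At 21.6 °C: 49 / (21.6 − 7.7) = 49 / 13.9 = 3.525 d.
Difference = |7.101 − 3.525| = 3.576 ≈ 3.6 days.

3.6 days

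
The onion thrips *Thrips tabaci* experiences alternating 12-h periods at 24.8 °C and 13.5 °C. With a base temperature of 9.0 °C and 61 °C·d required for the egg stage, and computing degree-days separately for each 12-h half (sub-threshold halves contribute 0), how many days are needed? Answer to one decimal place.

6.0 days

Day half: max(0, 24.8 − 9.0) × 0.5 = 15.8 × 0.5 = 7.90 DD.
Night half: max(0, 13.5 − 9.0) × 0.5 = 4.5 × 0.5 = 2.25 DD.
Per 24 h: 10.15 DD/day.
Duration = 61 / 10.15 = 6.010 ≈ 6.0 days.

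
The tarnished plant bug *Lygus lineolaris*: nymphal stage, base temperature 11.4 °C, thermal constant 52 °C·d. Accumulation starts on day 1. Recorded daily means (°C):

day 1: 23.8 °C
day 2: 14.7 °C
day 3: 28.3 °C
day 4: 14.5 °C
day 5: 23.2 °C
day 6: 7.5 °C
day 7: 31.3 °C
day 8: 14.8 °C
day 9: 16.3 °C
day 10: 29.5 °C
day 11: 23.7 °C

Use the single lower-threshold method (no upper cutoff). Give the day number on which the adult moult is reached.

day 7

Daily DD above 11.4 °C: 12.4, 3.3, 16.9, 3.1, 11.8, 0.0, 19.9, 3.4, 4.9, 18.1, 12.3.
Cumulative: 12.4, 15.7, 32.6, 35.7, 47.5, 47.5, 67.4, 70.8, 75.7, 93.8, 106.1.
The total first reaches 52 DD on day 7.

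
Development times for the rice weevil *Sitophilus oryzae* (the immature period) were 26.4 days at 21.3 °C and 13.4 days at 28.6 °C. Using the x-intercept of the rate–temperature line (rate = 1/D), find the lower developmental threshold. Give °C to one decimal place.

13.8 °C

Equal thermal constants: D₁(T₁ − T_b) = D₂(T₂ − T_b).
26.4·(21.3 − T_b) = 13.4·(28.6 − T_b)
T_b = (26.4·21.3 − 13.4·28.6) / (26.4 − 13.4) = 179.08 / 13.0 = 13.775 °C ≈ 13.8 °C.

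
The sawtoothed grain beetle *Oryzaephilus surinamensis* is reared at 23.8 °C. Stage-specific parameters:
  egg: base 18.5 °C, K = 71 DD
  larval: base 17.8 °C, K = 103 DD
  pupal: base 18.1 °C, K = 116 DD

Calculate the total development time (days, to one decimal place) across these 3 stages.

egg: 71 / (23.8 − 18.5) = 71 / 5.3 = 13.396 d.
larval: 103 / (23.8 − 17.8) = 103 / 6.0 = 17.167 d.
pupal: 116 / (23.8 − 18.1) = 116 / 5.7 = 20.351 d.
Sum = 50.914 ≈ 50.9 days.

50.9 days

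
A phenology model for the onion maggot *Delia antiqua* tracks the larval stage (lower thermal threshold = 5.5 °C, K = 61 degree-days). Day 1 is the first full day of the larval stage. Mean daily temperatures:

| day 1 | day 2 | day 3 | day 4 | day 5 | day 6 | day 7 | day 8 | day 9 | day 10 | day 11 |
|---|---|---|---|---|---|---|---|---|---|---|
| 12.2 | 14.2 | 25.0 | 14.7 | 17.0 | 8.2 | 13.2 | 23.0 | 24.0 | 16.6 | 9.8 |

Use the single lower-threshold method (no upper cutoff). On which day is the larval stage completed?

day 7

Daily DD above 5.5 °C: 6.7, 8.7, 19.5, 9.2, 11.5, 2.7, 7.7, 17.5, 18.5, 11.1, 4.3.
Cumulative: 6.7, 15.4, 34.9, 44.1, 55.6, 58.3, 66.0, 83.5, 102.0, 113.1, 117.4.
The total first reaches 61 DD on day 7.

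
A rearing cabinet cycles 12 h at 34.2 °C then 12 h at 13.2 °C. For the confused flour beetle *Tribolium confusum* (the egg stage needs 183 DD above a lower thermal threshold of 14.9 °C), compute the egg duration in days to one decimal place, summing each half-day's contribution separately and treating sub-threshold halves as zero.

Day half: max(0, 34.2 − 14.9) × 0.5 = 19.3 × 0.5 = 9.65 DD.
Night half: max(0, 13.2 − 14.9) × 0.5 = 0.0 × 0.5 = 0.00 DD.
Per 24 h: 9.65 DD/day.
Duration = 183 / 9.65 = 18.964 ≈ 19.0 days.

19.0 days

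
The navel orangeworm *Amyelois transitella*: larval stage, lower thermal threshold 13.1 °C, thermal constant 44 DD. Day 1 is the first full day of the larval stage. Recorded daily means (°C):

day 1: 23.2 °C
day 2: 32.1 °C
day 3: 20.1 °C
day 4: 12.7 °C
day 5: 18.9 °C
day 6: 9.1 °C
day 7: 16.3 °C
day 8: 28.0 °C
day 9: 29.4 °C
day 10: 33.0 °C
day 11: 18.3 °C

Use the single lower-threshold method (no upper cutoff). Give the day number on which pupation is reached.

Daily DD above 13.1 °C: 10.1, 19.0, 7.0, 0.0, 5.8, 0.0, 3.2, 14.9, 16.3, 19.9, 5.2.
Cumulative: 10.1, 29.1, 36.1, 36.1, 41.9, 41.9, 45.1, 60.0, 76.3, 96.2, 101.4.
The total first reaches 44 DD on day 7.

day 7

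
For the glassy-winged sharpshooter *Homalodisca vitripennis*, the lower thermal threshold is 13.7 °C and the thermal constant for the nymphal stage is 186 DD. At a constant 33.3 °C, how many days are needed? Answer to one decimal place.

Daily accumulation = 33.3 − 13.7 = 19.6 DD/day.
Duration = 186 / 19.6 = 9.490 ≈ 9.5 days.

9.5 days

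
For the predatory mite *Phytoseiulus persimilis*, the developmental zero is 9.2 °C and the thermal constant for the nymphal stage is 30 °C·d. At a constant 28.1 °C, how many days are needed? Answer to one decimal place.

Daily accumulation = 28.1 − 9.2 = 18.9 DD/day.
Duration = 30 / 18.9 = 1.587 ≈ 1.6 days.

1.6 days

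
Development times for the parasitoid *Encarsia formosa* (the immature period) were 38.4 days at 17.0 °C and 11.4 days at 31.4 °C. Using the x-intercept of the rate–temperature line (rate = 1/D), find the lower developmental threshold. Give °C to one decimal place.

Equal thermal constants: D₁(T₁ − T_b) = D₂(T₂ − T_b).
38.4·(17.0 − T_b) = 11.4·(31.4 − T_b)
T_b = (38.4·17.0 − 11.4·31.4) / (38.4 − 11.4) = 294.84 / 27.0 = 10.920 °C ≈ 10.9 °C.

10.9 °C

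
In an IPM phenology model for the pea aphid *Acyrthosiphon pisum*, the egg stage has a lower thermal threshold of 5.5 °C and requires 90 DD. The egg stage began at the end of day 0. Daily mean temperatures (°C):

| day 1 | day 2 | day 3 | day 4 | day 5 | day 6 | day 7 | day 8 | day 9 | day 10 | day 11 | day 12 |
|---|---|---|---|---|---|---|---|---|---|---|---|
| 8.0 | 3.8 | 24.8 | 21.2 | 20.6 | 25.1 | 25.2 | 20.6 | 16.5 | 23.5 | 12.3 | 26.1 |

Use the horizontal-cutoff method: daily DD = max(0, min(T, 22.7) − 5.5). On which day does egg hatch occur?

Daily DD above 5.5 °C (capped at 17.2): 2.5, 0.0, 17.2, 15.7, 15.1, 17.2, 17.2, 15.1, 11.0, 17.2, 6.8, 17.2.
Cumulative: 2.5, 2.5, 19.7, 35.4, 50.5, 67.7, 84.9, 100.0, 111.0, 128.2, 135.0, 152.2.
The total first reaches 90 DD on day 8.

day 8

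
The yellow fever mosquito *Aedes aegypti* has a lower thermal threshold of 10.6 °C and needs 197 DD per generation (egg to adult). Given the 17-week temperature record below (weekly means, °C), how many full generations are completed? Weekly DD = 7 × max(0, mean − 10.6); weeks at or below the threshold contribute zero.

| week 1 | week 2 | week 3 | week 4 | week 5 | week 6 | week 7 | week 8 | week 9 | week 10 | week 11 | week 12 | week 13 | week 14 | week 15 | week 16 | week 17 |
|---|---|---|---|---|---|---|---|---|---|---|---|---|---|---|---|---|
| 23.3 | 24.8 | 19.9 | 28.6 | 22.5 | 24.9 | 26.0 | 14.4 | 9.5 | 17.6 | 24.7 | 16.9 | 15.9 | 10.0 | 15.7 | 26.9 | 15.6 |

5 generations

Weekly DD (7 × max(0, T̄ − 10.6)): 88.9, 99.4, 65.1, 126.0, 83.3, 100.1, 107.8, 26.6, 0.0, 49.0, 98.7, 44.1, 37.1, 0.0, 35.7, 114.1, 35.0.
Season total = 1110.9 DD.
Complete generations = ⌊1110.9 / 197⌋ = 5.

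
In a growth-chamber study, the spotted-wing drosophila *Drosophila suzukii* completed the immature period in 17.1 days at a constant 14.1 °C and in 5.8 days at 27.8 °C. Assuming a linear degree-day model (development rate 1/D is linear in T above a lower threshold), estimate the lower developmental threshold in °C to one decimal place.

7.1 °C

Equal thermal constants: D₁(T₁ − T_b) = D₂(T₂ − T_b).
17.1·(14.1 − T_b) = 5.8·(27.8 − T_b)
T_b = (17.1·14.1 − 5.8·27.8) / (17.1 − 5.8) = 79.87 / 11.3 = 7.068 °C ≈ 7.1 °C.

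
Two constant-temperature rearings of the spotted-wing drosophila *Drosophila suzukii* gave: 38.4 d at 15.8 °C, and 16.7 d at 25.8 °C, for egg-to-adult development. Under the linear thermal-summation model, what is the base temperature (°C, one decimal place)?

Under the model K = D·(T − T_b), so D₁·(T₁ − T_b) = D₂·(T₂ − T_b).
38.4·(15.8 − T_b) = 16.7·(25.8 − T_b)
T_b = (38.4·15.8 − 16.7·25.8) / (38.4 − 16.7) = 175.86 / 21.7 = 8.104 °C ≈ 8.1 °C.

8.1 °C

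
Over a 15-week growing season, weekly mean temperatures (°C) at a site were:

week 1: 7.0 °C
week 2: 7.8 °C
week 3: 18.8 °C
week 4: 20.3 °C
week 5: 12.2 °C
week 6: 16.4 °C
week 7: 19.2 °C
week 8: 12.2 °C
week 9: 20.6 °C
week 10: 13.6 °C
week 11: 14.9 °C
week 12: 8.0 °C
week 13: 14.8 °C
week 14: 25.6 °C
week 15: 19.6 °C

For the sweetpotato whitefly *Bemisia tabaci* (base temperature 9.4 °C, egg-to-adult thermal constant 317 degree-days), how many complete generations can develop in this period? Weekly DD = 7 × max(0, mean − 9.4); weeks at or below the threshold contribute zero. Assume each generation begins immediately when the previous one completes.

Weekly DD (7 × max(0, T̄ − 9.4)): 0.0, 0.0, 65.8, 76.3, 19.6, 49.0, 68.6, 19.6, 78.4, 29.4, 38.5, 0.0, 37.8, 113.4, 71.4.
Season total = 667.8 DD.
Complete generations = ⌊667.8 / 317⌋ = 2.

2 generations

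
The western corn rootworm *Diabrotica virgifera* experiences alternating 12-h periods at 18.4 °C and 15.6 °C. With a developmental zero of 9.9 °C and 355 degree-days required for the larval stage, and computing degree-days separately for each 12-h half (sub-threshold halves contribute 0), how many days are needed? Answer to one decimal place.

Day half: max(0, 18.4 − 9.9) × 0.5 = 8.5 × 0.5 = 4.25 DD.
Night half: max(0, 15.6 − 9.9) × 0.5 = 5.7 × 0.5 = 2.85 DD.
Per 24 h: 7.10 DD/day.
Duration = 355 / 7.10 = 50.000 ≈ 50.0 days.

50.0 days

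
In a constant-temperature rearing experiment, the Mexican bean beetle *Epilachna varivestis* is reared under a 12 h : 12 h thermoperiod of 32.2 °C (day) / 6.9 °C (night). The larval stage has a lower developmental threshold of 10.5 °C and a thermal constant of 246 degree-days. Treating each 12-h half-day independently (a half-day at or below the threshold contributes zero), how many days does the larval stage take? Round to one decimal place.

Day half: max(0, 32.2 − 10.5) × 0.5 = 21.7 × 0.5 = 10.85 DD.
Night half: max(0, 6.9 − 10.5) × 0.5 = 0.0 × 0.5 = 0.00 DD.
Per 24 h: 10.85 DD/day.
Duration = 246 / 10.85 = 22.673 ≈ 22.7 days.

22.7 days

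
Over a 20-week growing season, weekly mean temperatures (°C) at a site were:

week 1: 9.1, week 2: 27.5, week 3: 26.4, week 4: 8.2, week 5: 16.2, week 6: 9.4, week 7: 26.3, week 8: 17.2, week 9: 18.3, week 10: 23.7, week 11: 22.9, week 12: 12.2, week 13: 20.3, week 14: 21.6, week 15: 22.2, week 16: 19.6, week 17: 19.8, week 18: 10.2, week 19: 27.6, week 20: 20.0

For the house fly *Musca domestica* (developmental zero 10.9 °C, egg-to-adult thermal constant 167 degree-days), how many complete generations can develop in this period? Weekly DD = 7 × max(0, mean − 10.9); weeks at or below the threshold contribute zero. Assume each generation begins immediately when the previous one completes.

Weekly DD (7 × max(0, T̄ − 10.9)): 0.0, 116.2, 108.5, 0.0, 37.1, 0.0, 107.8, 44.1, 51.8, 89.6, 84.0, 9.1, 65.8, 74.9, 79.1, 60.9, 62.3, 0.0, 116.9, 63.7.
Season total = 1171.8 DD.
Complete generations = ⌊1171.8 / 167⌋ = 7.

7 generations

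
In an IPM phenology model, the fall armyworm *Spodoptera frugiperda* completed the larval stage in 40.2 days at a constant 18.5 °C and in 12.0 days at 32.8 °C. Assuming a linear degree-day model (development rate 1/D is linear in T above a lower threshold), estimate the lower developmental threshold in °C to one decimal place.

Under the model K = D·(T − T_b), so D₁·(T₁ − T_b) = D₂·(T₂ − T_b).
40.2·(18.5 − T_b) = 12.0·(32.8 − T_b)
T_b = (40.2·18.5 − 12.0·32.8) / (40.2 − 12.0) = 350.10 / 28.2 = 12.415 °C ≈ 12.4 °C.

12.4 °C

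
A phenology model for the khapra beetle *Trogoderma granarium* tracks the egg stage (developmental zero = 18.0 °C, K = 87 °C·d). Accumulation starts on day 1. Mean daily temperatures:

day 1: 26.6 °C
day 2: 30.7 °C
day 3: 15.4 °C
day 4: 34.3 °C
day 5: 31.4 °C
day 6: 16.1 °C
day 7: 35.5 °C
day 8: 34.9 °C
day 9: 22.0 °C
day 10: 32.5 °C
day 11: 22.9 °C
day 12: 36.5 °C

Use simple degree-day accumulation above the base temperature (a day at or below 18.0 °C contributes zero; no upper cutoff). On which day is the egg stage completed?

day 9

Daily DD above 18.0 °C: 8.6, 12.7, 0.0, 16.3, 13.4, 0.0, 17.5, 16.9, 4.0, 14.5, 4.9, 18.5.
Cumulative: 8.6, 21.3, 21.3, 37.6, 51.0, 51.0, 68.5, 85.4, 89.4, 103.9, 108.8, 127.3.
The total first reaches 87 DD on day 9.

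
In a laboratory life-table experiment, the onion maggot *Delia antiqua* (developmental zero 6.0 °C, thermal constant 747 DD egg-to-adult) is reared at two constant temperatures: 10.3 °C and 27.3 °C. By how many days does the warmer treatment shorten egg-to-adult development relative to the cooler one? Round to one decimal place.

138.7 days

At 10.3 °C: 747 / (10.3 − 6.0) = 747 / 4.3 = 173.721 d.
At 27.3 °C: 747 / (27.3 − 6.0) = 747 / 21.3 = 35.070 d.
Difference = |173.721 − 35.070| = 138.651 ≈ 138.7 days.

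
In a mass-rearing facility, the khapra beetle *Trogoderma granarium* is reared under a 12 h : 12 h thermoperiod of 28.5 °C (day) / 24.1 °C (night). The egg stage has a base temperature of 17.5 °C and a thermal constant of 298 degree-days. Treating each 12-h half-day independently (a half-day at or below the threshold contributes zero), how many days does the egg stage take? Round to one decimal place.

33.9 days

Day half: max(0, 28.5 − 17.5) × 0.5 = 11.0 × 0.5 = 5.50 DD.
Night half: max(0, 24.1 − 17.5) × 0.5 = 6.6 × 0.5 = 3.30 DD.
Per 24 h: 8.80 DD/day.
Duration = 298 / 8.80 = 33.864 ≈ 33.9 days.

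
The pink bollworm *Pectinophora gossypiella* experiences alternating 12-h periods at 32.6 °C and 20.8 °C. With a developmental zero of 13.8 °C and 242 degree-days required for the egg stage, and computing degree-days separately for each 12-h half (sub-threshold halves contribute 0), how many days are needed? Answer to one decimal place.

Day half: max(0, 32.6 − 13.8) × 0.5 = 18.8 × 0.5 = 9.40 DD.
Night half: max(0, 20.8 − 13.8) × 0.5 = 7.0 × 0.5 = 3.50 DD.
Per 24 h: 12.90 DD/day.
Duration = 242 / 12.90 = 18.760 ≈ 18.8 days.

18.8 days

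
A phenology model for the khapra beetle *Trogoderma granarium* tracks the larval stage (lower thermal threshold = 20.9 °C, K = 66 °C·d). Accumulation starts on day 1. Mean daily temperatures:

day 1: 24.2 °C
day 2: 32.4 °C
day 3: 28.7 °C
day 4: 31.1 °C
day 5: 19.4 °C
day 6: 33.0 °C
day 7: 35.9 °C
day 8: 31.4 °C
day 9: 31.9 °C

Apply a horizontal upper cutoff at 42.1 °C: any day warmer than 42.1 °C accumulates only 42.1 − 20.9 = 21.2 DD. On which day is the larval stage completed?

Daily DD above 20.9 °C (capped at 21.2): 3.3, 11.5, 7.8, 10.2, 0.0, 12.1, 15.0, 10.5, 11.0.
Cumulative: 3.3, 14.8, 22.6, 32.8, 32.8, 44.9, 59.9, 70.4, 81.4.
The total first reaches 66 DD on day 8.

day 8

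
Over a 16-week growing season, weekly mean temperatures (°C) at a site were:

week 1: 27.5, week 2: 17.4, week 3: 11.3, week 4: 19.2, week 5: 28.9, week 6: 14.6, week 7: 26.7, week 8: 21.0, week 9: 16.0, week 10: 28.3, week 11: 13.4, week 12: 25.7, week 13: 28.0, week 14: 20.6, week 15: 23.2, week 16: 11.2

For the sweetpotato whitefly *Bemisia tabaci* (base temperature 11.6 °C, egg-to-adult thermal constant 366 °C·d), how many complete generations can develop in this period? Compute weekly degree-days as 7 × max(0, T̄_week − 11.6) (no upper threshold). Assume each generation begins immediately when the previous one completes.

2 generations

Weekly DD (7 × max(0, T̄ − 11.6)): 111.3, 40.6, 0.0, 53.2, 121.1, 21.0, 105.7, 65.8, 30.8, 116.9, 12.6, 98.7, 114.8, 63.0, 81.2, 0.0.
Season total = 1036.7 DD.
Complete generations = ⌊1036.7 / 366⌋ = 2.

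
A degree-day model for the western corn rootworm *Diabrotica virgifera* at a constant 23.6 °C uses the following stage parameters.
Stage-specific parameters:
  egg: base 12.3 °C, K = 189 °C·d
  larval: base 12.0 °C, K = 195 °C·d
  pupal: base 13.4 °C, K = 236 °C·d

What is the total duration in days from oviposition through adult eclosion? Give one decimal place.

egg: 189 / (23.6 − 12.3) = 189 / 11.3 = 16.726 d.
larval: 195 / (23.6 − 12.0) = 195 / 11.6 = 16.810 d.
pupal: 236 / (23.6 − 13.4) = 236 / 10.2 = 23.137 d.
Sum = 56.673 ≈ 56.7 days.

56.7 days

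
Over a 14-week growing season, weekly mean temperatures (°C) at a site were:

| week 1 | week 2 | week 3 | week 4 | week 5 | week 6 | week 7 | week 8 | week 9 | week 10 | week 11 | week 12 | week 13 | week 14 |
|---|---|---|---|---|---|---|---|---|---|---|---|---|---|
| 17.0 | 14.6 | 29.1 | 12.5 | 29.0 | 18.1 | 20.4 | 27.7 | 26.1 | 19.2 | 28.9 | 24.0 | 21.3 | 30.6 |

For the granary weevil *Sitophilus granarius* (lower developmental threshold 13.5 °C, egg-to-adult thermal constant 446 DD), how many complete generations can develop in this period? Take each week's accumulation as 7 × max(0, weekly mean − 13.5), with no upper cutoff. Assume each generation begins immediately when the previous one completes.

2 generations

Weekly DD (7 × max(0, T̄ − 13.5)): 24.5, 7.7, 109.2, 0.0, 108.5, 32.2, 48.3, 99.4, 88.2, 39.9, 107.8, 73.5, 54.6, 119.7.
Season total = 913.5 DD.
Complete generations = ⌊913.5 / 446⌋ = 2.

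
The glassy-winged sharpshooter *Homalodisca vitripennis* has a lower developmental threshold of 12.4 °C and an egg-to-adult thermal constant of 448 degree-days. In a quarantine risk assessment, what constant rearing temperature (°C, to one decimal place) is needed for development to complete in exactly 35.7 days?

Required daily accumulation = 448 / 35.7 = 12.549 DD/day.
T = T_base + 12.549 = 12.4 + 12.549 = 24.949 ≈ 24.9 °C.

24.9 °C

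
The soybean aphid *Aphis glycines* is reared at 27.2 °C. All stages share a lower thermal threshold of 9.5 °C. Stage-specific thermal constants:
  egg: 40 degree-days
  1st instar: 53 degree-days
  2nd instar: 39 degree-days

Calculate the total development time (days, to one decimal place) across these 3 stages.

7.5 days

Daily accumulation at 27.2 °C = 27.2 − 9.5 = 17.7 DD/day.
Total K = 40 + 53 + 39 = 132 DD.
Total duration = 132 / 17.7 = 7.458 ≈ 7.5 days.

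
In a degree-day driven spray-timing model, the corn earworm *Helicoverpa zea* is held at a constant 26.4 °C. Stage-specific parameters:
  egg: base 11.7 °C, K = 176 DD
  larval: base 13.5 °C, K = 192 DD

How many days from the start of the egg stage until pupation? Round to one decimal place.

egg: 176 / (26.4 − 11.7) = 176 / 14.7 = 11.973 d.
larval: 192 / (26.4 − 13.5) = 192 / 12.9 = 14.884 d.
Sum = 26.857 ≈ 26.9 days.

26.9 days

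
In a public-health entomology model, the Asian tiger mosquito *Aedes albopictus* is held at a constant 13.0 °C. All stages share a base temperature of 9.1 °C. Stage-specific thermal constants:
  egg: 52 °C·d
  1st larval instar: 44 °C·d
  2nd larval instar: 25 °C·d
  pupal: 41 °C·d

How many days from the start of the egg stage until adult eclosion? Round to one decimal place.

41.5 days

Daily accumulation at 13.0 °C = 13.0 − 9.1 = 3.9 DD/day.
Total K = 52 + 44 + 25 + 41 = 162 DD.
Total duration = 162 / 3.9 = 41.538 ≈ 41.5 days.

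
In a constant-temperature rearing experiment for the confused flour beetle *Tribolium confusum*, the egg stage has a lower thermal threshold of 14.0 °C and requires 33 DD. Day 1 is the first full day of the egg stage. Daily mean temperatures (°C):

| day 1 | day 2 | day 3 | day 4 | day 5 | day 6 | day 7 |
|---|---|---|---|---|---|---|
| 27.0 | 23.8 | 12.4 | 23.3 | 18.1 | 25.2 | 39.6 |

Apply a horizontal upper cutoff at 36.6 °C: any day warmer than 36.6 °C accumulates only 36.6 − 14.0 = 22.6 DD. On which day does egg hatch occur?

day 5

Daily DD above 14.0 °C (capped at 22.6): 13.0, 9.8, 0.0, 9.3, 4.1, 11.2, 22.6.
Cumulative: 13.0, 22.8, 22.8, 32.1, 36.2, 47.4, 70.0.
The total first reaches 33 DD on day 5.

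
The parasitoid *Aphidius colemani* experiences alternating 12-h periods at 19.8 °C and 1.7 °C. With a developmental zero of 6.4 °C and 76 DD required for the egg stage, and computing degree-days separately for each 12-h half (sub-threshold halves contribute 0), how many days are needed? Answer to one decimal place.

Day half: max(0, 19.8 − 6.4) × 0.5 = 13.4 × 0.5 = 6.70 DD.
Night half: max(0, 1.7 − 6.4) × 0.5 = 0.0 × 0.5 = 0.00 DD.
Per 24 h: 6.70 DD/day.
Duration = 76 / 6.70 = 11.343 ≈ 11.3 days.

11.3 days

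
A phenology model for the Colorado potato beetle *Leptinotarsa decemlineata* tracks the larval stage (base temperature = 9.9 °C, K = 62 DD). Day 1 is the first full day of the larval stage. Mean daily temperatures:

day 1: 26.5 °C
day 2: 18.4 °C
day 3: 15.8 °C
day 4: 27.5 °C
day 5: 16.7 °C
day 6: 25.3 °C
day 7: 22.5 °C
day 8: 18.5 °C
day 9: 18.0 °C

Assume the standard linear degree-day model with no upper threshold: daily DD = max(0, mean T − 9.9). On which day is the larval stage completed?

Daily DD above 9.9 °C: 16.6, 8.5, 5.9, 17.6, 6.8, 15.4, 12.6, 8.6, 8.1.
Cumulative: 16.6, 25.1, 31.0, 48.6, 55.4, 70.8, 83.4, 92.0, 100.1.
The total first reaches 62 DD on day 6.

day 6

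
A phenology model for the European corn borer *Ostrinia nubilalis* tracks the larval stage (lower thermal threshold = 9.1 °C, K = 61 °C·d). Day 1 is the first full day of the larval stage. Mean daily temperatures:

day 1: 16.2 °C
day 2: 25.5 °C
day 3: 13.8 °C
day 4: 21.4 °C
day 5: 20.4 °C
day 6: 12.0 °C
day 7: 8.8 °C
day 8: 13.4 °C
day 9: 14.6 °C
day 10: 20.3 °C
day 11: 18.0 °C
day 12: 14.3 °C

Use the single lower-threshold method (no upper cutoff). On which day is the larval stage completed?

Daily DD above 9.1 °C: 7.1, 16.4, 4.7, 12.3, 11.3, 2.9, 0.0, 4.3, 5.5, 11.2, 8.9, 5.2.
Cumulative: 7.1, 23.5, 28.2, 40.5, 51.8, 54.7, 54.7, 59.0, 64.5, 75.7, 84.6, 89.8.
The total first reaches 61 DD on day 9.

day 9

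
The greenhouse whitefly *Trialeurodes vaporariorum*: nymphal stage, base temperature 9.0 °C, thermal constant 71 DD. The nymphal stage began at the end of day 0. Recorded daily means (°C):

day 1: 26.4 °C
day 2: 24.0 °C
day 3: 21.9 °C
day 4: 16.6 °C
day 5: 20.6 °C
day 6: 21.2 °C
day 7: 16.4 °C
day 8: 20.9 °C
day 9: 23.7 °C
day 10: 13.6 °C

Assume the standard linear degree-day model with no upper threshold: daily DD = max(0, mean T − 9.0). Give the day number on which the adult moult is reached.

Daily DD above 9.0 °C: 17.4, 15.0, 12.9, 7.6, 11.6, 12.2, 7.4, 11.9, 14.7, 4.6.
Cumulative: 17.4, 32.4, 45.3, 52.9, 64.5, 76.7, 84.1, 96.0, 110.7, 115.3.
The total first reaches 71 DD on day 6.

day 6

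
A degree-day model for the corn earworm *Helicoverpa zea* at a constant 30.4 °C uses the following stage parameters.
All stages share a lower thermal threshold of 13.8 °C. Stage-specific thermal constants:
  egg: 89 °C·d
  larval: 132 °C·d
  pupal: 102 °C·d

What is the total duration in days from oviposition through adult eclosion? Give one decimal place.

19.5 days

Daily accumulation at 30.4 °C = 30.4 − 13.8 = 16.6 DD/day.
Total K = 89 + 132 + 102 = 323 DD.
Total duration = 323 / 16.6 = 19.458 ≈ 19.5 days.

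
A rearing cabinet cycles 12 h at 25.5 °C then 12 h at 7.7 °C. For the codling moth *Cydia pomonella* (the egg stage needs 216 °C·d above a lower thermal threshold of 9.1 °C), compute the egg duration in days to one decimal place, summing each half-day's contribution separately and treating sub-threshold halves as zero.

26.3 days

Day half: max(0, 25.5 − 9.1) × 0.5 = 16.4 × 0.5 = 8.20 DD.
Night half: max(0, 7.7 − 9.1) × 0.5 = 0.0 × 0.5 = 0.00 DD.
Per 24 h: 8.20 DD/day.
Duration = 216 / 8.20 = 26.341 ≈ 26.3 days.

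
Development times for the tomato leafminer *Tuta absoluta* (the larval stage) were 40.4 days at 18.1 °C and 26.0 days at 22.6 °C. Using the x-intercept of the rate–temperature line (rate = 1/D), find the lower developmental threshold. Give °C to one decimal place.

Equal thermal constants: D₁(T₁ − T_b) = D₂(T₂ − T_b).
40.4·(18.1 − T_b) = 26.0·(22.6 − T_b)
T_b = (40.4·18.1 − 26.0·22.6) / (40.4 − 26.0) = 143.64 / 14.4 = 9.975 °C ≈ 10.0 °C.

10.0 °C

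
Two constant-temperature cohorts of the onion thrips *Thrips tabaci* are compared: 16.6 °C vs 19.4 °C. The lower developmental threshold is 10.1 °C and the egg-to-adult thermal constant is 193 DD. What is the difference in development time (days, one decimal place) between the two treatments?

8.9 days

At 16.6 °C: 193 / (16.6 − 10.1) = 193 / 6.5 = 29.692 d.
At 19.4 °C: 193 / (19.4 − 10.1) = 193 / 9.3 = 20.753 d.
Difference = |29.692 − 20.753| = 8.940 ≈ 8.9 days.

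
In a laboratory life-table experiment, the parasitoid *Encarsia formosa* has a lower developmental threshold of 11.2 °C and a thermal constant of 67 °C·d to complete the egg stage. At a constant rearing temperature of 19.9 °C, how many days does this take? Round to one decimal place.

7.7 days

Daily accumulation = 19.9 − 11.2 = 8.7 DD/day.
Duration = 67 / 8.7 = 7.701 ≈ 7.7 days.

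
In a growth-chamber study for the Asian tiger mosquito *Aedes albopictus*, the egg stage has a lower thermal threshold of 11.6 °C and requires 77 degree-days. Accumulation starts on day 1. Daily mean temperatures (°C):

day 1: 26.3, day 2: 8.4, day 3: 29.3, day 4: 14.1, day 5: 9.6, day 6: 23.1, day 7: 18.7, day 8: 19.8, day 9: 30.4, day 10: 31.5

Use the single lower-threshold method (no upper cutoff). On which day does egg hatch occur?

day 9

Daily DD above 11.6 °C: 14.7, 0.0, 17.7, 2.5, 0.0, 11.5, 7.1, 8.2, 18.8, 19.9.
Cumulative: 14.7, 14.7, 32.4, 34.9, 34.9, 46.4, 53.5, 61.7, 80.5, 100.4.
The total first reaches 77 DD on day 9.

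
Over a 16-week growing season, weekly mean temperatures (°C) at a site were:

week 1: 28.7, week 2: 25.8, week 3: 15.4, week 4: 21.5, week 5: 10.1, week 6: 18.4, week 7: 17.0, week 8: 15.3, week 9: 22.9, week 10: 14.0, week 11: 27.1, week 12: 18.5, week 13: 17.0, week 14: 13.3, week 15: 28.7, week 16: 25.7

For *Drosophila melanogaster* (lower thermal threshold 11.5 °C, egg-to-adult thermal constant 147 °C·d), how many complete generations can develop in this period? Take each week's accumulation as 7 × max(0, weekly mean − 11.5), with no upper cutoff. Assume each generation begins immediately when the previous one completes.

6 generations

Weekly DD (7 × max(0, T̄ − 11.5)): 120.4, 100.1, 27.3, 70.0, 0.0, 48.3, 38.5, 26.6, 79.8, 17.5, 109.2, 49.0, 38.5, 12.6, 120.4, 99.4.
Season total = 957.6 DD.
Complete generations = ⌊957.6 / 147⌋ = 6.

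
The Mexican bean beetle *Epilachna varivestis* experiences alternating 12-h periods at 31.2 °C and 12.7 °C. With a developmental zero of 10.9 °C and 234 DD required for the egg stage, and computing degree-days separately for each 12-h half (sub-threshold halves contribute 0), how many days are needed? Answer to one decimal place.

Day half: max(0, 31.2 − 10.9) × 0.5 = 20.3 × 0.5 = 10.15 DD.
Night half: max(0, 12.7 − 10.9) × 0.5 = 1.8 × 0.5 = 0.90 DD.
Per 24 h: 11.05 DD/day.
Duration = 234 / 11.05 = 21.176 ≈ 21.2 days.

21.2 days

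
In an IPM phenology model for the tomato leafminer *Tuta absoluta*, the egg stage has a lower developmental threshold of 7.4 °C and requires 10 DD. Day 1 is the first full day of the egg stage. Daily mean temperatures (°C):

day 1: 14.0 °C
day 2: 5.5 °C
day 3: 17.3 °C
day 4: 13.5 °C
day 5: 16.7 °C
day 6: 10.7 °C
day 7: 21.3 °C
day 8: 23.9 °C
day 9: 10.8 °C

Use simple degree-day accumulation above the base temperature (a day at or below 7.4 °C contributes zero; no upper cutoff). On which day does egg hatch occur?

day 3

Daily DD above 7.4 °C: 6.6, 0.0, 9.9, 6.1, 9.3, 3.3, 13.9, 16.5, 3.4.
Cumulative: 6.6, 6.6, 16.5, 22.6, 31.9, 35.2, 49.1, 65.6, 69.0.
The total first reaches 10 DD on day 3.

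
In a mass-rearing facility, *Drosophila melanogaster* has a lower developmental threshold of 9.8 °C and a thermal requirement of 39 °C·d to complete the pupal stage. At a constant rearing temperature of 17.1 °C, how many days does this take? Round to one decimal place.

5.3 days

Daily accumulation = 17.1 − 9.8 = 7.3 DD/day.
Duration = 39 / 7.3 = 5.342 ≈ 5.3 days.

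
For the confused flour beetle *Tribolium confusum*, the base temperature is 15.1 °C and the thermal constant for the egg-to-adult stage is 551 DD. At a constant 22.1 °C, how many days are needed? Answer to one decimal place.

Daily accumulation = 22.1 − 15.1 = 7.0 DD/day.
Duration = 551 / 7.0 = 78.714 ≈ 78.7 days.

78.7 days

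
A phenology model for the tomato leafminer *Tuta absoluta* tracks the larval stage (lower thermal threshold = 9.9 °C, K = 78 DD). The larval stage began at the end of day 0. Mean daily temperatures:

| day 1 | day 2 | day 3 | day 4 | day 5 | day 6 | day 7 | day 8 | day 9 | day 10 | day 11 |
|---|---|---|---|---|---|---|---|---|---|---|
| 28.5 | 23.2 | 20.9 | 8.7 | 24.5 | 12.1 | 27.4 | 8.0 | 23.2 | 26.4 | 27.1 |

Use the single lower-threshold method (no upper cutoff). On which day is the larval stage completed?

day 9

Daily DD above 9.9 °C: 18.6, 13.3, 11.0, 0.0, 14.6, 2.2, 17.5, 0.0, 13.3, 16.5, 17.2.
Cumulative: 18.6, 31.9, 42.9, 42.9, 57.5, 59.7, 77.2, 77.2, 90.5, 107.0, 124.2.
The total first reaches 78 DD on day 9.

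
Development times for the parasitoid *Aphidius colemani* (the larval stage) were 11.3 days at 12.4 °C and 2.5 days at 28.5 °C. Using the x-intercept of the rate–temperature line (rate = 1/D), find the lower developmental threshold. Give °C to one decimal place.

7.8 °C

Under the model K = D·(T − T_b), so D₁·(T₁ − T_b) = D₂·(T₂ − T_b).
11.3·(12.4 − T_b) = 2.5·(28.5 − T_b)
T_b = (11.3·12.4 − 2.5·28.5) / (11.3 − 2.5) = 68.87 / 8.8 = 7.826 °C ≈ 7.8 °C.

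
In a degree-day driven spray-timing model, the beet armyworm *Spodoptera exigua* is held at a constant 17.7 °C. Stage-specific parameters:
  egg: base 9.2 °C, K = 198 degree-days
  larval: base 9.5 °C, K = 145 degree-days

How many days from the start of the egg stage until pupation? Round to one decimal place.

egg: 198 / (17.7 − 9.2) = 198 / 8.5 = 23.294 d.
larval: 145 / (17.7 − 9.5) = 145 / 8.2 = 17.683 d.
Sum = 40.977 ≈ 41.0 days.

41.0 days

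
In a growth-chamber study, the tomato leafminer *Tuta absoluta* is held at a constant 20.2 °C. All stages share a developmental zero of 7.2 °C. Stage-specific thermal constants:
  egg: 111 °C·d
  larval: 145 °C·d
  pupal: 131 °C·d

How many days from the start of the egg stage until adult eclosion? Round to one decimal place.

29.8 days

Daily accumulation at 20.2 °C = 20.2 − 7.2 = 13.0 DD/day.
Total K = 111 + 145 + 131 = 387 DD.
Total duration = 387 / 13.0 = 29.769 ≈ 29.8 days.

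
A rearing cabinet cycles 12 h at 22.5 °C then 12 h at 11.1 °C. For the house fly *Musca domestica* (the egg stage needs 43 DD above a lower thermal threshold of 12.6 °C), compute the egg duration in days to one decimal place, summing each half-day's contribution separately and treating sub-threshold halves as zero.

Day half: max(0, 22.5 − 12.6) × 0.5 = 9.9 × 0.5 = 4.95 DD.
Night half: max(0, 11.1 − 12.6) × 0.5 = 0.0 × 0.5 = 0.00 DD.
Per 24 h: 4.95 DD/day.
Duration = 43 / 4.95 = 8.687 ≈ 8.7 days.

8.7 days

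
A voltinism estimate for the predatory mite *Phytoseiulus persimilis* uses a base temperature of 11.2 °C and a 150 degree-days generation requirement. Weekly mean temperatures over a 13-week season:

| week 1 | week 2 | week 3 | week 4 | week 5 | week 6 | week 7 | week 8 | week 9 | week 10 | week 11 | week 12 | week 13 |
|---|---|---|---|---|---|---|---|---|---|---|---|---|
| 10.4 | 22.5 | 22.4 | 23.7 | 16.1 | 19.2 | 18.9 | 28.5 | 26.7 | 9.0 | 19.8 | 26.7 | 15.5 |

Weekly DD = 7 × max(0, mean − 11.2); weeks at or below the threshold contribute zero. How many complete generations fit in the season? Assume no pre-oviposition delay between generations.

Weekly DD (7 × max(0, T̄ − 11.2)): 0.0, 79.1, 78.4, 87.5, 34.3, 56.0, 53.9, 121.1, 108.5, 0.0, 60.2, 108.5, 30.1.
Season total = 817.6 DD.
Complete generations = ⌊817.6 / 150⌋ = 5.

5 generations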